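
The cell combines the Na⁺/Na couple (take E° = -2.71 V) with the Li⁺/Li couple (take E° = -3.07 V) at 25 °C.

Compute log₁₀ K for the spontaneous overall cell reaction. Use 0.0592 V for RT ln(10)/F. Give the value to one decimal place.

6.1

Cathode: Na⁺/Na; anode: Li⁺/Li. E°cell = +0.36 V, n = 1.
log K = nE°cell / 0.0592 = (1)(+0.36) / 0.0592 = 6.1.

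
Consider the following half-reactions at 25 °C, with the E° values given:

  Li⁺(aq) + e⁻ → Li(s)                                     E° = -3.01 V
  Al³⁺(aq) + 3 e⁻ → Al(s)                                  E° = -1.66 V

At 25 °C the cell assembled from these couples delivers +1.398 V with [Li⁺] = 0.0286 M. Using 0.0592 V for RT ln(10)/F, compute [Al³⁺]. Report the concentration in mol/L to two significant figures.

Al³⁺/Al is the cathode, Li⁺/Li the anode: E°cell = +1.35 V, n = 3.
Overall reaction: Al³⁺(aq) + 3 Li(s) → Al(s) + 3 Li⁺(aq); Q = [Li⁺]^3/[Al³⁺]^1.
From E = E° − (0.0592/n) log Q: log Q = (E° − E)·n/0.0592 = (+1.35 − (+1.398))·3/0.0592 = -2.4324.
So 1·log[Al³⁺] = 3·log(0.0286) − log Q = -4.6309 − (-2.4324) = -2.1985; [Al³⁺] = 10^(-2.1985) ≈ 0.0063 M.

0.0063 M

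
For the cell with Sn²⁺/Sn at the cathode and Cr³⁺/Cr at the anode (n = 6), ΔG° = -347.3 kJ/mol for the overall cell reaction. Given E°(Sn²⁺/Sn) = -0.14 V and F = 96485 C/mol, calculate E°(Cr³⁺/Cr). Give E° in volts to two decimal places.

-0.74 V

E°cell = −ΔG°/(nF) = −(-347.3×10³)/((6)(96485)) = +0.600 V.
Since Sn²⁺/Sn is the cathode and Cr³⁺/Cr the anode, E°cell = E°(Sn²⁺/Sn) − E°(Cr³⁺/Cr).
So E°(Cr³⁺/Cr) = E°(Sn²⁺/Sn) − E°cell = (-0.14) − (+0.600) = -0.74 V.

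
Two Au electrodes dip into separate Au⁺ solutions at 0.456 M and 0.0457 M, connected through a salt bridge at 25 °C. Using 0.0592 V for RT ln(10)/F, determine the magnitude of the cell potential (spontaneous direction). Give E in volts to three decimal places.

For a concentration cell E°cell = 0. The 0.456 M side is the cathode (reduction is favoured where [Au⁺] is higher).
With n = 1, E = −(0.0592/1) log([Au⁺]ₐₙ/[Au⁺]꜀ₐₜ) = −(0.0592/1) log(0.0457/0.456) = −(0.0592/1)(-0.999) = +0.059 V.

+0.059 V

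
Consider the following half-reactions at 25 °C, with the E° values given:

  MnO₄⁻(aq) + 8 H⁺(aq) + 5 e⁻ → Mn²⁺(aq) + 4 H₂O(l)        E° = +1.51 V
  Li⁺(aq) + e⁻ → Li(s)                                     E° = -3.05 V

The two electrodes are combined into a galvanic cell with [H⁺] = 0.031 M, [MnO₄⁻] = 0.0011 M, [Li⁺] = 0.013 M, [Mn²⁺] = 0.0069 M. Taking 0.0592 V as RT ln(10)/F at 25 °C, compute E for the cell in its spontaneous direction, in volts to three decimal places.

+4.519 V

MnO₄⁻/Mn²⁺ is the cathode (higher E°), Li⁺/Li the anode: E°cell = +1.51 − (-3.05) = +4.56 V, n = 5.
Overall: MnO₄⁻(aq) + 8 H⁺(aq) + 5 Li(s) → Mn²⁺(aq) + 4 H₂O(l) + 5 Li⁺(aq)
Q = [Mn²⁺]·[Li⁺]^5 / ([MnO₄⁻]·[H⁺]^8); log Q = 3.436.
E = E° − (0.0592/n) log Q = +4.56 − (0.0592/5)(3.436) = +4.519 V.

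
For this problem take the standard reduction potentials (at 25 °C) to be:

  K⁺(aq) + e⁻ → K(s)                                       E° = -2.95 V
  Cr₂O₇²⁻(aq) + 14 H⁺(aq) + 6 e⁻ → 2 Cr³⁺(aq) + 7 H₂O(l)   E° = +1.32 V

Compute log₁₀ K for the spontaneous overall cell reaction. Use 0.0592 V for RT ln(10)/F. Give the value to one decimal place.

Cathode: Cr₂O₇²⁻/Cr³⁺; anode: K⁺/K. E°cell = +4.27 V, n = 6.
log K = nE°cell / 0.0592 = (6)(+4.27) / 0.0592 = 432.8.

432.8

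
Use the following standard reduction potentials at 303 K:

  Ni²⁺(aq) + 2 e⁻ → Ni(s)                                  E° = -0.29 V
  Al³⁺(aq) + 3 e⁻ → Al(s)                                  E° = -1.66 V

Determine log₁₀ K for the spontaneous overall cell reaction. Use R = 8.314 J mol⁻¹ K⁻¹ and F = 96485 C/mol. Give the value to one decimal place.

Cathode: Ni²⁺/Ni; anode: Al³⁺/Al. E°cell = (-0.29) − (-1.66) = +1.37 V, with n = 6.
ΔG° = −nFE° = −RT ln K, so ln K = nFE°/(RT) = (6)(96485)(+1.37) / ((8.314)(303)) = 314.832.
log₁₀ K = 314.832 / ln 10 = 136.7.

136.7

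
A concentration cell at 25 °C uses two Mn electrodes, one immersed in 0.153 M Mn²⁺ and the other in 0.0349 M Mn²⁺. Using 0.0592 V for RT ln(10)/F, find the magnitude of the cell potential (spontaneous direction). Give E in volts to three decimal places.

For a concentration cell E°cell = 0. The 0.153 M side is the cathode (reduction is favoured where [Mn²⁺] is higher).
With n = 2, E = −(0.0592/2) log([Mn²⁺]ₐₙ/[Mn²⁺]꜀ₐₜ) = −(0.0592/2) log(0.0349/0.153) = −(0.0592/2)(-0.642) = +0.019 V.

+0.019 V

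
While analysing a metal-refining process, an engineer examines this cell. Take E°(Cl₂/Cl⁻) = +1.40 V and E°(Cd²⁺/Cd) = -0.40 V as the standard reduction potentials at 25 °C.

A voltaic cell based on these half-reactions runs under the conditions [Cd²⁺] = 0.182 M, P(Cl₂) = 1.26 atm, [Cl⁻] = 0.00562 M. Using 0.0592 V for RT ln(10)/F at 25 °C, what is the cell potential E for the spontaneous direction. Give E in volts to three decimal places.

+1.958 V

Cl₂/Cl⁻ is the cathode (higher E°), Cd²⁺/Cd the anode: E°cell = +1.40 − (-0.40) = +1.80 V, n = 2.
Overall: Cl₂(g) + Cd(s) → 2 Cl⁻(aq) + Cd²⁺(aq)
Q = [Cl⁻]^2·[Cd²⁺] / (P(Cl₂)); log Q = -5.341.
E = E° − (0.0592/n) log Q = +1.80 − (0.0592/2)(-5.341) = +1.958 V.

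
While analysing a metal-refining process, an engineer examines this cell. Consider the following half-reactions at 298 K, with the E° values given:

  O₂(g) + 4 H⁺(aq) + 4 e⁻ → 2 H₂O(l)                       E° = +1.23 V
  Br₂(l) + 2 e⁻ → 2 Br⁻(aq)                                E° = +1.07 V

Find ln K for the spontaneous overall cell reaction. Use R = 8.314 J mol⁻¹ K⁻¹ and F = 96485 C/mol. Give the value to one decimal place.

Cathode: O₂/H₂O; anode: Br₂/Br⁻. E°cell = (+1.23) − (+1.07) = +0.16 V, with n = 4.
ΔG° = −nFE° = −RT ln K, so ln K = nFE°/(RT) = (4)(96485)(+0.16) / ((8.314)(298)) = 24.924.

24.9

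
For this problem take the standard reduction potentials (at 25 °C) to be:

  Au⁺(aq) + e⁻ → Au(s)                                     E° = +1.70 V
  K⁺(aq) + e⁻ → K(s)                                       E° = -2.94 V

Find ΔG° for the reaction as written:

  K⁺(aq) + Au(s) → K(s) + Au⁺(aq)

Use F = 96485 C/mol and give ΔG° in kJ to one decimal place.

+447.7 kJ

As written, K⁺/K is reduced (cathode) and Au⁺/Au is oxidised (anode), so E°cell = (-2.94) − (+1.70) = -4.64 V.
Balancing electrons gives n = 1.
ΔG° = −nFE° = −(1)(96485)(-4.64) = 447,690 J = +447.7 kJ.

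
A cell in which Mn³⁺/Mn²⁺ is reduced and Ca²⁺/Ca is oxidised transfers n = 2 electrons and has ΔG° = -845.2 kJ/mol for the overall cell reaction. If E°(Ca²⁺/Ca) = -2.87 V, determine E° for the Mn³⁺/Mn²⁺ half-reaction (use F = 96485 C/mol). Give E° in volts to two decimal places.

+1.51 V

E°cell = −ΔG°/(nF) = −(-845.2×10³)/((2)(96485)) = +4.380 V.
Since Mn³⁺/Mn²⁺ is the cathode and Ca²⁺/Ca the anode, E°cell = E°(Mn³⁺/Mn²⁺) − E°(Ca²⁺/Ca).
So E°(Mn³⁺/Mn²⁺) = E°cell + E°(Ca²⁺/Ca) = +4.380 + (-2.87) = +1.51 V.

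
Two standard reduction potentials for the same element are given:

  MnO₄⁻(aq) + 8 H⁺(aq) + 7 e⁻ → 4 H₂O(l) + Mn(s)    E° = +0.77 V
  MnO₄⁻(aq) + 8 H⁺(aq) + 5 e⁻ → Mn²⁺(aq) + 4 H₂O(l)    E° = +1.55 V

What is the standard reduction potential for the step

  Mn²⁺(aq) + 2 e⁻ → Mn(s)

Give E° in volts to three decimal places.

Sequential free energies add, so n₃E°₃ = n₁E°₁ + n₂E°₂.
With n₃ = 7, and the known step contributing 5×(+1.55) V, the unknown satisfies 2·E° = 7×(+0.77) − 5×(+1.55) = -2.360.
E° = -2.360 / 2 = -1.180 V.

-1.180 V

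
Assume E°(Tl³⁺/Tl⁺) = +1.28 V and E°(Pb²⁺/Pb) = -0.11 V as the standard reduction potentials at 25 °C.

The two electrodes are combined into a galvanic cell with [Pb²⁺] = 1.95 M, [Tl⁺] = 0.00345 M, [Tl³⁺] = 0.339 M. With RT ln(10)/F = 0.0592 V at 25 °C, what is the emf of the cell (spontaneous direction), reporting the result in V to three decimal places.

+1.440 V

Tl³⁺/Tl⁺ is the cathode (higher E°), Pb²⁺/Pb the anode: E°cell = +1.28 − (-0.11) = +1.39 V, n = 2.
Overall: Tl³⁺(aq) + Pb(s) → Tl⁺(aq) + Pb²⁺(aq)
Q = [Tl⁺]·[Pb²⁺] / ([Tl³⁺]); log Q = -1.702.
E = E° − (0.0592/n) log Q = +1.39 − (0.0592/2)(-1.702) = +1.440 V.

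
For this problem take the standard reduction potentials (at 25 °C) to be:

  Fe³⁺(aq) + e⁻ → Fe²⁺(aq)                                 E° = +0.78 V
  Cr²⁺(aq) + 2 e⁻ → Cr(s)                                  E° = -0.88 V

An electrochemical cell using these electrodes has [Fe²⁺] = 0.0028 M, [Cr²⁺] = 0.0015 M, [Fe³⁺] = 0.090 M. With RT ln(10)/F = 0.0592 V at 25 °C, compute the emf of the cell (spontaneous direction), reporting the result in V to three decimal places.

+1.833 V

Fe³⁺/Fe²⁺ is the cathode (higher E°), Cr²⁺/Cr the anode: E°cell = +0.78 − (-0.88) = +1.66 V, n = 2.
Overall: 2 Fe³⁺(aq) + Cr(s) → 2 Fe²⁺(aq) + Cr²⁺(aq)
Q = [Fe²⁺]^2·[Cr²⁺] / ([Fe³⁺]^2); log Q = -5.838.
E = E° − (0.0592/n) log Q = +1.66 − (0.0592/2)(-5.838) = +1.833 V.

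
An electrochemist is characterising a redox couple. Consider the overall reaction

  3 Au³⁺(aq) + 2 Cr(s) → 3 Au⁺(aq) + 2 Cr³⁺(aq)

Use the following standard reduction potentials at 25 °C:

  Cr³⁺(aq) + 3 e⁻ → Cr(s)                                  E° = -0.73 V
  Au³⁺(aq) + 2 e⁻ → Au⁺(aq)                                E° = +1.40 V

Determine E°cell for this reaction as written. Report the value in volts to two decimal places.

+2.13 V

The Au³⁺/Au⁺ couple has the higher reduction potential, so it is the cathode; Cr³⁺/Cr is oxidised at the anode.
E°cell = E°(cathode) − E°(anode) = (+1.40) − (-0.73) = +2.13 V.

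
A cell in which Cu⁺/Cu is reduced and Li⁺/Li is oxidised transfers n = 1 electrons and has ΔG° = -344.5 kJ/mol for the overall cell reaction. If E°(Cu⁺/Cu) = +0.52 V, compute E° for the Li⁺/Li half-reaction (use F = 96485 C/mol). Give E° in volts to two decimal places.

-3.05 V

E°cell = −ΔG°/(nF) = −(-344.5×10³)/((1)(96485)) = +3.571 V.
Since Cu⁺/Cu is the cathode and Li⁺/Li the anode, E°cell = E°(Cu⁺/Cu) − E°(Li⁺/Li).
So E°(Li⁺/Li) = E°(Cu⁺/Cu) − E°cell = (+0.52) − (+3.571) = -3.05 V.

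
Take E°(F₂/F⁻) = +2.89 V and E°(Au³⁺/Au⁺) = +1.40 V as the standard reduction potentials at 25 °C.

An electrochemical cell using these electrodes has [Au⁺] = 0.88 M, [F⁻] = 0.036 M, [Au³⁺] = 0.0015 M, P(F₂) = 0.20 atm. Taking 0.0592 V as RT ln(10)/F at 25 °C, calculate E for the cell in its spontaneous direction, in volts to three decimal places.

+1.637 V

F₂/F⁻ is the cathode (higher E°), Au³⁺/Au⁺ the anode: E°cell = +2.89 − (+1.40) = +1.49 V, n = 2.
Overall: F₂(g) + Au⁺(aq) → 2 F⁻(aq) + Au³⁺(aq)
Q = [F⁻]^2·[Au³⁺] / (P(F₂)·[Au⁺]); log Q = -4.957.
E = E° − (0.0592/n) log Q = +1.49 − (0.0592/2)(-4.957) = +1.637 V.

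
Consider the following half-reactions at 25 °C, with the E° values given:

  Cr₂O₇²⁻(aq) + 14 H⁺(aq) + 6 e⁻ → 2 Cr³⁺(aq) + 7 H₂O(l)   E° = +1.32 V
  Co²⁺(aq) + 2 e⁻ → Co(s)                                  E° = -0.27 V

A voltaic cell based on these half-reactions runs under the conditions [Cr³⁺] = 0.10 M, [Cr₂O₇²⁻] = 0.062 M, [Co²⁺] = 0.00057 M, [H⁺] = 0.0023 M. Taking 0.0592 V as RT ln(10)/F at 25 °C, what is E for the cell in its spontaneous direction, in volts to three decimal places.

Cr₂O₇²⁻/Cr³⁺ is the cathode (higher E°), Co²⁺/Co the anode: E°cell = +1.32 − (-0.27) = +1.59 V, n = 6.
Overall: Cr₂O₇²⁻(aq) + 14 H⁺(aq) + 3 Co(s) → 2 Cr³⁺(aq) + 7 H₂O(l) + 3 Co²⁺(aq)
Q = [Cr³⁺]^2·[Co²⁺]^3 / ([Cr₂O₇²⁻]·[H⁺]^14); log Q = 26.411.
E = E° − (0.0592/n) log Q = +1.59 − (0.0592/6)(26.411) = +1.329 V.

+1.329 V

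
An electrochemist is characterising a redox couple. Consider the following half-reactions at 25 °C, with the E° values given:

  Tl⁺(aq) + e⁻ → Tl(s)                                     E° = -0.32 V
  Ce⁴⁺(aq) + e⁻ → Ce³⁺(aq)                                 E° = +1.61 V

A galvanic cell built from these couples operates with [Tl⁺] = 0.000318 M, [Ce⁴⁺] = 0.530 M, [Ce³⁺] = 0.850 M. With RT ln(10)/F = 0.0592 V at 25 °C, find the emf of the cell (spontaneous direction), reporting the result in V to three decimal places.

Ce⁴⁺/Ce³⁺ is the cathode (higher E°), Tl⁺/Tl the anode: E°cell = +1.61 − (-0.32) = +1.93 V, n = 1.
Overall: Ce⁴⁺(aq) + Tl(s) → Ce³⁺(aq) + Tl⁺(aq)
Q = [Ce³⁺]·[Tl⁺] / ([Ce⁴⁺]); log Q = -3.292.
E = E° − (0.0592/n) log Q = +1.93 − (0.0592/1)(-3.292) = +2.125 V.

+2.125 V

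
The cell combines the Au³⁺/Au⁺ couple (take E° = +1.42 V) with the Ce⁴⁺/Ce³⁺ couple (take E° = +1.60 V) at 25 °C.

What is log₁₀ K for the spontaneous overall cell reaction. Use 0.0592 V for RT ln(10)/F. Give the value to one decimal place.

Cathode: Ce⁴⁺/Ce³⁺; anode: Au³⁺/Au⁺. E°cell = +0.18 V, n = 2.
log K = nE°cell / 0.0592 = (2)(+0.18) / 0.0592 = 6.1.

6.1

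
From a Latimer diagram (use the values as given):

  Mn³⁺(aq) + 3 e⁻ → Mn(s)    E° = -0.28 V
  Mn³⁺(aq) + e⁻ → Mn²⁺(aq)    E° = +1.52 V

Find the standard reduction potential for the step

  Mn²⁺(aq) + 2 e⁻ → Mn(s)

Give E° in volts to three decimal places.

Sequential free energies add, so n₃E°₃ = n₁E°₁ + n₂E°₂.
With n₃ = 3, and the known step contributing 1×(+1.52) V, the unknown satisfies 2·E° = 3×(-0.28) − 1×(+1.52) = -2.360.
E° = -2.360 / 2 = -1.180 V.

-1.180 V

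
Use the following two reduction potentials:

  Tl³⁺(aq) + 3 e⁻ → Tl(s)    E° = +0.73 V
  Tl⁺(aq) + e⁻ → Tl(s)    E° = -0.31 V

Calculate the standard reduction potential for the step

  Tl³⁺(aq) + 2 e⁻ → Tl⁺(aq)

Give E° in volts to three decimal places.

+1.250 V

Sequential free energies add, so n₃E°₃ = n₁E°₁ + n₂E°₂.
With n₃ = 3, and the known step contributing 1×(-0.31) V, the unknown satisfies 2·E° = 3×(+0.73) − 1×(-0.31) = +2.500.
E° = +2.500 / 2 = +1.250 V.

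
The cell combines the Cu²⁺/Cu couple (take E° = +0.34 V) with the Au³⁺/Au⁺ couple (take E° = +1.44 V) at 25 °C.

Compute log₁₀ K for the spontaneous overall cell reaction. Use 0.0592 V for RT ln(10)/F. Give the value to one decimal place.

37.2

Cathode: Au³⁺/Au⁺; anode: Cu²⁺/Cu. E°cell = +1.10 V, n = 2.
log K = nE°cell / 0.0592 = (2)(+1.10) / 0.0592 = 37.2.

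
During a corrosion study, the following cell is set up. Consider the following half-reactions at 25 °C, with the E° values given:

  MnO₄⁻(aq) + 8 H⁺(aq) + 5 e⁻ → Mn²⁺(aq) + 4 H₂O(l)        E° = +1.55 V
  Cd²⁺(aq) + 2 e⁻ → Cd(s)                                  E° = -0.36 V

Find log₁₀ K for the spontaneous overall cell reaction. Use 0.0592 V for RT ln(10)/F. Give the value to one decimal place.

Cathode: MnO₄⁻/Mn²⁺; anode: Cd²⁺/Cd. E°cell = +1.91 V, n = 10.
log K = nE°cell / 0.0592 = (10)(+1.91) / 0.0592 = 322.6.

322.6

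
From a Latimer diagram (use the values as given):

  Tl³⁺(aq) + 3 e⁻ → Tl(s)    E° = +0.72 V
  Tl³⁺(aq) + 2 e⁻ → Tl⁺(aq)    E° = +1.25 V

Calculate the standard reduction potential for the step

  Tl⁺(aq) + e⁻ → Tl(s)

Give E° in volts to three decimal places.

Sequential free energies add, so n₃E°₃ = n₁E°₁ + n₂E°₂.
With n₃ = 3, and the known step contributing 2×(+1.25) V, the unknown satisfies 1·E° = 3×(+0.72) − 2×(+1.25) = -0.340.
E° = -0.340 / 1 = -0.340 V.

-0.340 V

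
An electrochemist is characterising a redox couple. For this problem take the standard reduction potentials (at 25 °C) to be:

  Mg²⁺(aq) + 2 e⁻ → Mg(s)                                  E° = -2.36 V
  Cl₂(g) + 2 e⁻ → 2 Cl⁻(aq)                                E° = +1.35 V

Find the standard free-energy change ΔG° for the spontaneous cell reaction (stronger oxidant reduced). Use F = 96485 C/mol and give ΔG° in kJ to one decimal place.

Cl₂/Cl⁻ (E° = +1.35 V) is the cathode; Mg²⁺/Mg (E° = -2.36 V) is the anode, so E°cell = +3.71 V.
Balancing electrons gives n = 2 (lcm of 2 and 2).
ΔG° = −nFE° = −(2)(96485)(+3.71) = -715,919 J = -715.9 kJ.

-715.9 kJ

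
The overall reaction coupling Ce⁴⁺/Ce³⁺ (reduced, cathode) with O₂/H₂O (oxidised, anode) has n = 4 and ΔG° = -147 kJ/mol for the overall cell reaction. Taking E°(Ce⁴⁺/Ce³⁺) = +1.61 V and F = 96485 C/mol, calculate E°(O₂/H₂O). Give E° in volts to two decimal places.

+1.23 V

E°cell = −ΔG°/(nF) = −(-147×10³)/((4)(96485)) = +0.381 V.
Since Ce⁴⁺/Ce³⁺ is the cathode and O₂/H₂O the anode, E°cell = E°(Ce⁴⁺/Ce³⁺) − E°(O₂/H₂O).
So E°(O₂/H₂O) = E°(Ce⁴⁺/Ce³⁺) − E°cell = (+1.61) − (+0.381) = +1.23 V.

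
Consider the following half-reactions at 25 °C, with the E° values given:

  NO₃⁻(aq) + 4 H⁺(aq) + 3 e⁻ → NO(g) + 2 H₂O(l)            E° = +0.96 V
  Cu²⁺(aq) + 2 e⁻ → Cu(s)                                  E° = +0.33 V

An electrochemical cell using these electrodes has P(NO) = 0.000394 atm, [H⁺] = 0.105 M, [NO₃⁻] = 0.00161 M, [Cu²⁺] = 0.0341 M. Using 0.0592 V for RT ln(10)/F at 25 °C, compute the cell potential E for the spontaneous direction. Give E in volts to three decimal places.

+0.608 V

NO₃⁻/NO is the cathode (higher E°), Cu²⁺/Cu the anode: E°cell = +0.96 − (+0.33) = +0.63 V, n = 6.
Overall: 2 NO₃⁻(aq) + 8 H⁺(aq) + 3 Cu(s) → 2 NO(g) + 4 H₂O(l) + 3 Cu²⁺(aq)
Q = P(NO)^2·[Cu²⁺]^3 / ([NO₃⁻]^2·[H⁺]^8); log Q = 2.206.
E = E° − (0.0592/n) log Q = +0.63 − (0.0592/6)(2.206) = +0.608 V.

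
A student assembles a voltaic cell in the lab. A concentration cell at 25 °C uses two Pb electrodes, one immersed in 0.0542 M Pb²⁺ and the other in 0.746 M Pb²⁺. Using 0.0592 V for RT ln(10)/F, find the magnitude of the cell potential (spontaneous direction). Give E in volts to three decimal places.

For a concentration cell E°cell = 0. The 0.746 M side is the cathode (reduction is favoured where [Pb²⁺] is higher).
With n = 2, E = −(0.0592/2) log([Pb²⁺]ₐₙ/[Pb²⁺]꜀ₐₜ) = −(0.0592/2) log(0.0542/0.746) = −(0.0592/2)(-1.139) = +0.034 V.

+0.034 V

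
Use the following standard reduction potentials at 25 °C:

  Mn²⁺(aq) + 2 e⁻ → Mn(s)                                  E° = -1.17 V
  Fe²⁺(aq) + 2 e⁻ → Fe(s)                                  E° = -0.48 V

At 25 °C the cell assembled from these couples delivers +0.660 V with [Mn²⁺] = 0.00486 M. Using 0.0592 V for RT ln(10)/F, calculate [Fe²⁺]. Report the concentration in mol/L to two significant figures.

Fe²⁺/Fe is the cathode, Mn²⁺/Mn the anode: E°cell = +0.69 V, n = 2.
Overall reaction: Fe²⁺(aq) + Mn(s) → Fe(s) + Mn²⁺(aq); Q = [Mn²⁺]^1/[Fe²⁺]^1.
From E = E° − (0.0592/n) log Q: log Q = (E° − E)·n/0.0592 = (+0.69 − (+0.660))·2/0.0592 = 1.0135.
So 1·log[Fe²⁺] = 1·log(0.00486) − log Q = -2.3134 − (1.0135) = -3.3269; [Fe²⁺] = 10^(-3.3269) ≈ 0.00047 M.

0.00047 M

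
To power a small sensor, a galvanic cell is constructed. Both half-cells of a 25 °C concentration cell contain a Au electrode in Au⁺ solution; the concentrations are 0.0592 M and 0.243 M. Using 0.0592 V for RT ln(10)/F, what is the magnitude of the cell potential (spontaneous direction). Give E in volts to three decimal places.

+0.036 V

For a concentration cell E°cell = 0. The 0.243 M side is the cathode (reduction is favoured where [Au⁺] is higher).
With n = 1, E = −(0.0592/1) log([Au⁺]ₐₙ/[Au⁺]꜀ₐₜ) = −(0.0592/1) log(0.0592/0.243) = −(0.0592/1)(-0.613) = +0.036 V.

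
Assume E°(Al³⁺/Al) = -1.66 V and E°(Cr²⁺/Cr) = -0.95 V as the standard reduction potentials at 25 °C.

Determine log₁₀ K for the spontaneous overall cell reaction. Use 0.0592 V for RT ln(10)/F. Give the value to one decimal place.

Cathode: Cr²⁺/Cr; anode: Al³⁺/Al. E°cell = +0.71 V, n = 6.
log K = nE°cell / 0.0592 = (6)(+0.71) / 0.0592 = 72.0.

72.0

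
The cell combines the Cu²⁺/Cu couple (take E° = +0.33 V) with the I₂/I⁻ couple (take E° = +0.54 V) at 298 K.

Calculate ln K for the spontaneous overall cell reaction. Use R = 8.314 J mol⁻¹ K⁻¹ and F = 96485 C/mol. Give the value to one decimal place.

16.4

Cathode: I₂/I⁻; anode: Cu²⁺/Cu. E°cell = (+0.54) − (+0.33) = +0.21 V, with n = 2.
ΔG° = −nFE° = −RT ln K, so ln K = nFE°/(RT) = (2)(96485)(+0.21) / ((8.314)(298)) = 16.356.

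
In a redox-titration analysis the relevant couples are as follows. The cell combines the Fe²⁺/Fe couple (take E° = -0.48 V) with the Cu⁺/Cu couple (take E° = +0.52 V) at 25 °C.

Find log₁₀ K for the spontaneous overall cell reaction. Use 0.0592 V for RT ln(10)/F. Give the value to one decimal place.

33.8

Cathode: Cu⁺/Cu; anode: Fe²⁺/Fe. E°cell = +1.00 V, n = 2.
log K = nE°cell / 0.0592 = (2)(+1.00) / 0.0592 = 33.8.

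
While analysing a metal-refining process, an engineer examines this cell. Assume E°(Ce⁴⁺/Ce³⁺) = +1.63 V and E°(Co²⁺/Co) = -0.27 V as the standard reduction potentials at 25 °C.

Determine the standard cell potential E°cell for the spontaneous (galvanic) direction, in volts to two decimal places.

The Ce⁴⁺/Ce³⁺ couple has the higher reduction potential, so it is the cathode; Co²⁺/Co is oxidised at the anode.
E°cell = E°(cathode) − E°(anode) = (+1.63) − (-0.27) = +1.90 V.
Since E°cell > 0, the reaction is spontaneous under standard conditions.

+1.90 V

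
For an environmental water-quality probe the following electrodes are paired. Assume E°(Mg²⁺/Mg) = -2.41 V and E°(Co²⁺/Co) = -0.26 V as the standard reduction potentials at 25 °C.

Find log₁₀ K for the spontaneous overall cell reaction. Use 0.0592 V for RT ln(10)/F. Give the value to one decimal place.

Cathode: Co²⁺/Co; anode: Mg²⁺/Mg. E°cell = +2.15 V, n = 2.
log K = nE°cell / 0.0592 = (2)(+2.15) / 0.0592 = 72.6.

72.6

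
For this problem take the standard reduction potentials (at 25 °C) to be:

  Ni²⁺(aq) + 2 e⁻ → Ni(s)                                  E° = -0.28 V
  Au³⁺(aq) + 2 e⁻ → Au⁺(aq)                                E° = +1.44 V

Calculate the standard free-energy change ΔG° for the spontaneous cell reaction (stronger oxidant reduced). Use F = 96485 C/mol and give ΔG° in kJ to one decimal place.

-331.9 kJ

Au³⁺/Au⁺ (E° = +1.44 V) is the cathode; Ni²⁺/Ni (E° = -0.28 V) is the anode, so E°cell = +1.72 V.
Balancing electrons gives n = 2 (lcm of 2 and 2).
ΔG° = −nFE° = −(2)(96485)(+1.72) = -331,908 J = -331.9 kJ.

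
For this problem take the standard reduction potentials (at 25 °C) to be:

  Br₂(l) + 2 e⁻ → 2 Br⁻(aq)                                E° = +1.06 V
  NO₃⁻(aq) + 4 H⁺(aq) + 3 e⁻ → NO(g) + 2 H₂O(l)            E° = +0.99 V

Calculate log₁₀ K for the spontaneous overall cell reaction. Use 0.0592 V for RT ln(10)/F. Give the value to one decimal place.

Cathode: Br₂/Br⁻; anode: NO₃⁻/NO. E°cell = +0.07 V, n = 6.
log K = nE°cell / 0.0592 = (6)(+0.07) / 0.0592 = 7.1.

7.1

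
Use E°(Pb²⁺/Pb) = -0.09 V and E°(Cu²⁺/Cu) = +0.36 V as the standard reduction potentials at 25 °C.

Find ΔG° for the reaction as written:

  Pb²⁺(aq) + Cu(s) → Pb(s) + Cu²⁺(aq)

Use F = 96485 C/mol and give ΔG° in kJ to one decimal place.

+86.8 kJ

As written, Pb²⁺/Pb is reduced (cathode) and Cu²⁺/Cu is oxidised (anode), so E°cell = (-0.09) − (+0.36) = -0.45 V.
Balancing electrons gives n = 2.
ΔG° = −nFE° = −(2)(96485)(-0.45) = 86,836 J = +86.8 kJ.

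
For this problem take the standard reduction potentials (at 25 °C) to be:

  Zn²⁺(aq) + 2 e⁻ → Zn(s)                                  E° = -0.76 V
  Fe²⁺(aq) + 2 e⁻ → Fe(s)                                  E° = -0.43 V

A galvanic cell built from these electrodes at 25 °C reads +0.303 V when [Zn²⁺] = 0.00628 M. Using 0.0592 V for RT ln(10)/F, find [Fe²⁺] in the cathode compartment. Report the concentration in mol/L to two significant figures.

0.00077 M

Fe²⁺/Fe is the cathode, Zn²⁺/Zn the anode: E°cell = +0.33 V, n = 2.
Overall reaction: Fe²⁺(aq) + Zn(s) → Fe(s) + Zn²⁺(aq); Q = [Zn²⁺]^1/[Fe²⁺]^1.
From E = E° − (0.0592/n) log Q: log Q = (E° − E)·n/0.0592 = (+0.33 − (+0.303))·2/0.0592 = 0.9122.
So 1·log[Fe²⁺] = 1·log(0.00628) − log Q = -2.2020 − (0.9122) = -3.1142; [Fe²⁺] = 10^(-3.1142) ≈ 0.00077 M.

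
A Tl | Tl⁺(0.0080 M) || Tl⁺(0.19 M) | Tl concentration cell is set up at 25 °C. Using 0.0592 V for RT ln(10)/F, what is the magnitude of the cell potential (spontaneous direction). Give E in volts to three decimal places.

For a concentration cell E°cell = 0. The 0.19 M side is the cathode (reduction is favoured where [Tl⁺] is higher).
With n = 1, E = −(0.0592/1) log([Tl⁺]ₐₙ/[Tl⁺]꜀ₐₜ) = −(0.0592/1) log(0.008/0.19) = −(0.0592/1)(-1.376) = +0.081 V.

+0.081 V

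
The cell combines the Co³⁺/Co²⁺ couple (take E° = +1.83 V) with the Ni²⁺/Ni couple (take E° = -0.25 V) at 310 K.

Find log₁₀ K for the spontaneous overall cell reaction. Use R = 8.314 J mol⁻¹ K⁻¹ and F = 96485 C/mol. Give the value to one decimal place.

Cathode: Co³⁺/Co²⁺; anode: Ni²⁺/Ni. E°cell = (+1.83) − (-0.25) = +2.08 V, with n = 2.
ΔG° = −nFE° = −RT ln K, so ln K = nFE°/(RT) = (2)(96485)(+2.08) / ((8.314)(310)) = 155.733.
log₁₀ K = 155.733 / ln 10 = 67.6.

67.6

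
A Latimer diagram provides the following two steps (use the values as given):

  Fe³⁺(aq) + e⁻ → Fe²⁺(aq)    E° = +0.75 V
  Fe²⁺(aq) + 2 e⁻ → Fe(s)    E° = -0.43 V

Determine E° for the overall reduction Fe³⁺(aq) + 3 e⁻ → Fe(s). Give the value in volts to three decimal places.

-0.037 V

Standard free energies of sequential steps add: ΔG°₃ = ΔG°₁ + ΔG°₂, so n₃E°₃ = n₁E°₁ + n₂E°₂.
E°₃ = (1×+0.75 + 2×-0.43) / 3 = (-0.110) / 3 = -0.037 V.
Simply averaging or adding the two E° values would be wrong; the electron-weighted sum is required.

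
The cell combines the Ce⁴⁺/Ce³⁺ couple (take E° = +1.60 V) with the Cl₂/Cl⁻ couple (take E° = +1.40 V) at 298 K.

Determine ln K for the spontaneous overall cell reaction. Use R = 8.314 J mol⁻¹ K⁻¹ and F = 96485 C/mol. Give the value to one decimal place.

Cathode: Ce⁴⁺/Ce³⁺; anode: Cl₂/Cl⁻. E°cell = (+1.60) − (+1.40) = +0.20 V, with n = 2.
ΔG° = −nFE° = −RT ln K, so ln K = nFE°/(RT) = (2)(96485)(+0.20) / ((8.314)(298)) = 15.577.

15.6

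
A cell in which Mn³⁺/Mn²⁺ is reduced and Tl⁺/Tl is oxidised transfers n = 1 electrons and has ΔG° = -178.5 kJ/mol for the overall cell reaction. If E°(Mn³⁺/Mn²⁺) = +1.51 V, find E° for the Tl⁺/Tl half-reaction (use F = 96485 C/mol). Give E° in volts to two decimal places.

E°cell = −ΔG°/(nF) = −(-178.5×10³)/((1)(96485)) = +1.850 V.
Since Mn³⁺/Mn²⁺ is the cathode and Tl⁺/Tl the anode, E°cell = E°(Mn³⁺/Mn²⁺) − E°(Tl⁺/Tl).
So E°(Tl⁺/Tl) = E°(Mn³⁺/Mn²⁺) − E°cell = (+1.51) − (+1.850) = -0.34 V.

-0.34 V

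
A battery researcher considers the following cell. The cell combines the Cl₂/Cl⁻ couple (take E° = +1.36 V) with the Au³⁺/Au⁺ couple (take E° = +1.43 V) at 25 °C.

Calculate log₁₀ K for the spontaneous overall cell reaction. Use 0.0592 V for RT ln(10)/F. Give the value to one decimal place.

Cathode: Au³⁺/Au⁺; anode: Cl₂/Cl⁻. E°cell = +0.07 V, n = 2.
log K = nE°cell / 0.0592 = (2)(+0.07) / 0.0592 = 2.4.

2.4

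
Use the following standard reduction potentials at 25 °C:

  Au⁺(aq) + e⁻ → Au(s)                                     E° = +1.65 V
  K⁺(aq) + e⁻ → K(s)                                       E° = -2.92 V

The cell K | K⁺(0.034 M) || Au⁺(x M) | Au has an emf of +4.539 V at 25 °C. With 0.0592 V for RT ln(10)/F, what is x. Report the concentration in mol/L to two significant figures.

Au⁺/Au is the cathode, K⁺/K the anode: E°cell = +4.57 V, n = 1.
Overall reaction: Au⁺(aq) + K(s) → Au(s) + K⁺(aq); Q = [K⁺]^1/[Au⁺]^1.
From E = E° − (0.0592/n) log Q: log Q = (E° − E)·n/0.0592 = (+4.57 − (+4.539))·1/0.0592 = 0.5236.
So 1·log[Au⁺] = 1·log(0.034) − log Q = -1.4685 − (0.5236) = -1.9921; [Au⁺] = 10^(-1.9921) ≈ 0.010 M.

0.010 M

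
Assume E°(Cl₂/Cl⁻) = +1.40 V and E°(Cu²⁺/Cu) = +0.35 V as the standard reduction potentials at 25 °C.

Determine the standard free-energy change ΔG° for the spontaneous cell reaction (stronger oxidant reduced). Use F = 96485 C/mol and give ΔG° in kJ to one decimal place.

-202.6 kJ

Cl₂/Cl⁻ (E° = +1.40 V) is the cathode; Cu²⁺/Cu (E° = +0.35 V) is the anode, so E°cell = +1.05 V.
Balancing electrons gives n = 2 (lcm of 2 and 2).
ΔG° = −nFE° = −(2)(96485)(+1.05) = -202,618 J = -202.6 kJ.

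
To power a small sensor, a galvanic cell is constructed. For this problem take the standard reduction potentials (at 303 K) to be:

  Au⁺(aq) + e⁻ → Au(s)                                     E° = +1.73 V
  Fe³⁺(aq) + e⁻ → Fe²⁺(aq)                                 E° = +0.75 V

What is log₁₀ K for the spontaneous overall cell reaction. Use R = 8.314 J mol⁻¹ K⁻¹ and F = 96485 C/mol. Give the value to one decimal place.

16.3

Cathode: Au⁺/Au; anode: Fe³⁺/Fe²⁺. E°cell = (+1.73) − (+0.75) = +0.98 V, with n = 1.
ΔG° = −nFE° = −RT ln K, so ln K = nFE°/(RT) = (1)(96485)(+0.98) / ((8.314)(303)) = 37.535.
log₁₀ K = 37.535 / ln 10 = 16.3.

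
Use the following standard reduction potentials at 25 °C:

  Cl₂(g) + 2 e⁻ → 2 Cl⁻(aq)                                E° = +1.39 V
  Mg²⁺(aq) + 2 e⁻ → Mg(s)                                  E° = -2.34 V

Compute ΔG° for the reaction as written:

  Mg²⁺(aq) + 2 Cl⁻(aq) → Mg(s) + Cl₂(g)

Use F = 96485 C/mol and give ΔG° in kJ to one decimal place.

As written, Mg²⁺/Mg is reduced (cathode) and Cl₂/Cl⁻ is oxidised (anode), so E°cell = (-2.34) − (+1.39) = -3.73 V.
Balancing electrons gives n = 2.
ΔG° = −nFE° = −(2)(96485)(-3.73) = 719,778 J = +719.8 kJ.

+719.8 kJ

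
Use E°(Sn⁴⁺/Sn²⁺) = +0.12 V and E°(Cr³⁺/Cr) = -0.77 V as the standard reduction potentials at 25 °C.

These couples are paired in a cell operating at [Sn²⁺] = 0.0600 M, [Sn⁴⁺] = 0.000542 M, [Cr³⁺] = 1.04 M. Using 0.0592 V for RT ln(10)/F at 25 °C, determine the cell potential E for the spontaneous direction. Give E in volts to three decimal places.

+0.829 V

Sn⁴⁺/Sn²⁺ is the cathode (higher E°), Cr³⁺/Cr the anode: E°cell = +0.12 − (-0.77) = +0.89 V, n = 6.
Overall: 3 Sn⁴⁺(aq) + 2 Cr(s) → 3 Sn²⁺(aq) + 2 Cr³⁺(aq)
Q = [Sn²⁺]^3·[Cr³⁺]^2 / ([Sn⁴⁺]^3); log Q = 6.167.
E = E° − (0.0592/n) log Q = +0.89 − (0.0592/6)(6.167) = +0.829 V.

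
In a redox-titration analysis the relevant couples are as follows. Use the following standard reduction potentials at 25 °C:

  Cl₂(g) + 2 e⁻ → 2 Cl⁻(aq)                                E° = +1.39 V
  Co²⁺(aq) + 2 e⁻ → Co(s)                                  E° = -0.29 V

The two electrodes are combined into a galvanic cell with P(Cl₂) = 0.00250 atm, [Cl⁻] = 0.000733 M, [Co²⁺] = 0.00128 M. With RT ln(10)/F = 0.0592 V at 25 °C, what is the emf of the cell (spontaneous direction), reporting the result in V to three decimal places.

Cl₂/Cl⁻ is the cathode (higher E°), Co²⁺/Co the anode: E°cell = +1.39 − (-0.29) = +1.68 V, n = 2.
Overall: Cl₂(g) + Co(s) → 2 Cl⁻(aq) + Co²⁺(aq)
Q = [Cl⁻]^2·[Co²⁺] / (P(Cl₂)); log Q = -6.561.
E = E° − (0.0592/n) log Q = +1.68 − (0.0592/2)(-6.561) = +1.874 V.

+1.874 V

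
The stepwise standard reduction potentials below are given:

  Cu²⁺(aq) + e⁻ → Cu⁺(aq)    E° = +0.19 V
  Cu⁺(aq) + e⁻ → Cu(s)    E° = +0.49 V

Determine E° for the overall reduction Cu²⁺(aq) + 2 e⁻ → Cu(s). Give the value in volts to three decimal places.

+0.340 V

Since ΔG° = −nFE° is additive over sequential reductions, n₃E°₃ = n₁E°₁ + n₂E°₂.
E°₃ = (1×+0.19 + 1×+0.49) / 2 = (+0.680) / 2 = +0.340 V.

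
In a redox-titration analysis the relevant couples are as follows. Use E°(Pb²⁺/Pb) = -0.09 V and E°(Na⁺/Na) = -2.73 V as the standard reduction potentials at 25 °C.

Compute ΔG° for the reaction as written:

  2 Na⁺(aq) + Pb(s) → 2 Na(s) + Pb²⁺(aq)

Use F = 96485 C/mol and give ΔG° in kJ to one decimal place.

As written, Na⁺/Na is reduced (cathode) and Pb²⁺/Pb is oxidised (anode), so E°cell = (-2.73) − (-0.09) = -2.64 V.
Balancing electrons gives n = 2.
ΔG° = −nFE° = −(2)(96485)(-2.64) = 509,441 J = +509.4 kJ.

+509.4 kJ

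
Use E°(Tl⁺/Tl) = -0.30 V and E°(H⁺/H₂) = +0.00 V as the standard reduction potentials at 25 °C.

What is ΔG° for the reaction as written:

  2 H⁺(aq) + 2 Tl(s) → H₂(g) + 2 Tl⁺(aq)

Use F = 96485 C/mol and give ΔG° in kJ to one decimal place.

-57.9 kJ

As written, H⁺/H₂ is reduced (cathode) and Tl⁺/Tl is oxidised (anode), so E°cell = (+0.00) − (-0.30) = +0.30 V.
Balancing electrons gives n = 2.
ΔG° = −nFE° = −(2)(96485)(+0.30) = -57,891 J = -57.9 kJ.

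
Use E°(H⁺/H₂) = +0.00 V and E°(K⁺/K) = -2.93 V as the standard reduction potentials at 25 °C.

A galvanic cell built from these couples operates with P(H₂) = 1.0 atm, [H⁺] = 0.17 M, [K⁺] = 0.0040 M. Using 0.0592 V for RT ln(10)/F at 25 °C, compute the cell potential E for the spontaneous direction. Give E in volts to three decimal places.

H⁺/H₂ is the cathode (higher E°), K⁺/K the anode: E°cell = +0.00 − (-2.93) = +2.93 V, n = 2.
Overall: 2 H⁺(aq) + 2 K(s) → H₂(g) + 2 K⁺(aq)
Q = P(H₂)·[K⁺]^2 / ([H⁺]^2); log Q = -3.257.
E = E° − (0.0592/n) log Q = +2.93 − (0.0592/2)(-3.257) = +3.026 V.

+3.026 V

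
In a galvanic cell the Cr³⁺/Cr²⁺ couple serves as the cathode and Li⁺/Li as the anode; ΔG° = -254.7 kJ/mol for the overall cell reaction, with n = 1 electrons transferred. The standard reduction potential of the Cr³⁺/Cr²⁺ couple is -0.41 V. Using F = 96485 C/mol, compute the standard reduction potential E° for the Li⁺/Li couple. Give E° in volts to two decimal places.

E°cell = −ΔG°/(nF) = −(-254.7×10³)/((1)(96485)) = +2.640 V.
Since Cr³⁺/Cr²⁺ is the cathode and Li⁺/Li the anode, E°cell = E°(Cr³⁺/Cr²⁺) − E°(Li⁺/Li).
So E°(Li⁺/Li) = E°(Cr³⁺/Cr²⁺) − E°cell = (-0.41) − (+2.640) = -3.05 V.

-3.05 V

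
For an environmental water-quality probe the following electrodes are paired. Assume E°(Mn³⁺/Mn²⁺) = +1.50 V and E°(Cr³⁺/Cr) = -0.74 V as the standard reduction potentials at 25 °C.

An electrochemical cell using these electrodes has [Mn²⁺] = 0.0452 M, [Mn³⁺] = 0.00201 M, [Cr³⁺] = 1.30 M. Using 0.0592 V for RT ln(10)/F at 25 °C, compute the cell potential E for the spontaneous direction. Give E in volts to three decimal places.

+2.158 V

Mn³⁺/Mn²⁺ is the cathode (higher E°), Cr³⁺/Cr the anode: E°cell = +1.50 − (-0.74) = +2.24 V, n = 3.
Overall: 3 Mn³⁺(aq) + Cr(s) → 3 Mn²⁺(aq) + Cr³⁺(aq)
Q = [Mn²⁺]^3·[Cr³⁺] / ([Mn³⁺]^3); log Q = 4.170.
E = E° − (0.0592/n) log Q = +2.24 − (0.0592/3)(4.170) = +2.158 V.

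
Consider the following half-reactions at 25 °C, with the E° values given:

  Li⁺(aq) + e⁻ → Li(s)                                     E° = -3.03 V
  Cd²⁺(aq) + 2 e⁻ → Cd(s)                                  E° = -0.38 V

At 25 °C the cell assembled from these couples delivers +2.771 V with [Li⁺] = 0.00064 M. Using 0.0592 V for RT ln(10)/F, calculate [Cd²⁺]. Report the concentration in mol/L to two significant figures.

0.0050 M

Cd²⁺/Cd is the cathode, Li⁺/Li the anode: E°cell = +2.65 V, n = 2.
Overall reaction: Cd²⁺(aq) + 2 Li(s) → Cd(s) + 2 Li⁺(aq); Q = [Li⁺]^2/[Cd²⁺]^1.
From E = E° − (0.0592/n) log Q: log Q = (E° − E)·n/0.0592 = (+2.65 − (+2.771))·2/0.0592 = -4.0878.
So 1·log[Cd²⁺] = 2·log(0.00064) − log Q = -6.3876 − (-4.0878) = -2.2998; [Cd²⁺] = 10^(-2.2998) ≈ 0.0050 M.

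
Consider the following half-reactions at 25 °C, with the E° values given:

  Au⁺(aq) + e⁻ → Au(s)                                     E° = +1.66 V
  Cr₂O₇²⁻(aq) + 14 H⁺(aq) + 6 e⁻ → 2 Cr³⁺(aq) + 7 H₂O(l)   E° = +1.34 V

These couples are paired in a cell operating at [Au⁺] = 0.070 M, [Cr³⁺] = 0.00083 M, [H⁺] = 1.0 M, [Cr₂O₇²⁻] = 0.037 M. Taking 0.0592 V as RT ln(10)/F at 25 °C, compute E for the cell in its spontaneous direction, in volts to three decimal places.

Au⁺/Au is the cathode (higher E°), Cr₂O₇²⁻/Cr³⁺ the anode: E°cell = +1.66 − (+1.34) = +0.32 V, n = 6.
Overall: 6 Au⁺(aq) + 2 Cr³⁺(aq) + 7 H₂O(l) → 6 Au(s) + Cr₂O₇²⁻(aq) + 14 H⁺(aq)
Q = [Cr₂O₇²⁻]·[H⁺]^14 / ([Au⁺]^6·[Cr³⁺]^2); log Q = 11.659.
E = E° − (0.0592/n) log Q = +0.32 − (0.0592/6)(11.659) = +0.205 V.

+0.205 V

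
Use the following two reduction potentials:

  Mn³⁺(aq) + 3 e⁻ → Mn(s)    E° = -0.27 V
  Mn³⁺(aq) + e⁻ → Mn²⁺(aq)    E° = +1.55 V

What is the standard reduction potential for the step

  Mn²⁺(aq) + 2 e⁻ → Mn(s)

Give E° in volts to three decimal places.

-1.180 V

Sequential free energies add, so n₃E°₃ = n₁E°₁ + n₂E°₂.
With n₃ = 3, and the known step contributing 1×(+1.55) V, the unknown satisfies 2·E° = 3×(-0.27) − 1×(+1.55) = -2.360.
E° = -2.360 / 2 = -1.180 V.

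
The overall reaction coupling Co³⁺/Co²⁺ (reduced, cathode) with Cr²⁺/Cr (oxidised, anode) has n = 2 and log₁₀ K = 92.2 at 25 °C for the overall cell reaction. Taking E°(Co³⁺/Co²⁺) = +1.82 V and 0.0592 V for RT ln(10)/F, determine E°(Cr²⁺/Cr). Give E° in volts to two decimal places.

E°cell = (0.0592/n)·log K = (0.0592/2)(92.2) = +2.729 V.
Since Co³⁺/Co²⁺ is the cathode and Cr²⁺/Cr the anode, E°cell = E°(Co³⁺/Co²⁺) − E°(Cr²⁺/Cr).
So E°(Cr²⁺/Cr) = E°(Co³⁺/Co²⁺) − E°cell = (+1.82) − (+2.729) = -0.91 V.

-0.91 V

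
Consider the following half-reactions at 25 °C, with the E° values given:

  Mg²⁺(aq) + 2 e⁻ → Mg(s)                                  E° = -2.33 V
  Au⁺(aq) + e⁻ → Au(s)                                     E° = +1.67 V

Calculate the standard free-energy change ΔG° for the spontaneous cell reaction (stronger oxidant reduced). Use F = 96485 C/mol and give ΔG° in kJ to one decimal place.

Au⁺/Au (E° = +1.67 V) is the cathode; Mg²⁺/Mg (E° = -2.33 V) is the anode, so E°cell = +4.00 V.
Balancing electrons gives n = 2 (lcm of 1 and 2).
ΔG° = −nFE° = −(2)(96485)(+4.00) = -771,880 J = -771.9 kJ.

-771.9 kJ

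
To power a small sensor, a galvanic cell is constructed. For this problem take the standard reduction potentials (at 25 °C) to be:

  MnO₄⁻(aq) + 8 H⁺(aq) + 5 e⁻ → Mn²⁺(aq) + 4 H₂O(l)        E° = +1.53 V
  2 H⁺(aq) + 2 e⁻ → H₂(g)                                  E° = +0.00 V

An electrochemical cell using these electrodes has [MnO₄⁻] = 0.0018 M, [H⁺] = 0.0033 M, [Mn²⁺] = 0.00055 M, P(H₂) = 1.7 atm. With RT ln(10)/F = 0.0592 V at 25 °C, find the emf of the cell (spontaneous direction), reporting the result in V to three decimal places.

+1.455 V

MnO₄⁻/Mn²⁺ is the cathode (higher E°), H⁺/H₂ the anode: E°cell = +1.53 − (+0.00) = +1.53 V, n = 10.
Overall: 2 MnO₄⁻(aq) + 6 H⁺(aq) + 5 H₂(g) → 2 Mn²⁺(aq) + 8 H₂O(l)
Q = [Mn²⁺]^2 / ([MnO₄⁻]^2·[H⁺]^6·P(H₂)^5); log Q = 12.707.
E = E° − (0.0592/n) log Q = +1.53 − (0.0592/10)(12.707) = +1.455 V.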